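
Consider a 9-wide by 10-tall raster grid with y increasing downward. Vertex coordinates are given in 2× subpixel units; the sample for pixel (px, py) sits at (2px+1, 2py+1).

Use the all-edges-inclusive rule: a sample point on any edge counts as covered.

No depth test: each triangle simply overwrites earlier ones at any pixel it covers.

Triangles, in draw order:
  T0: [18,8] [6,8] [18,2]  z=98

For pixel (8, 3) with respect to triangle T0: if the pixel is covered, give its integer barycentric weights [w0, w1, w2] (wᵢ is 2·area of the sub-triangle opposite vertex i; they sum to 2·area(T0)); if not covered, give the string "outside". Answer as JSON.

T0:
  2·area = 72
  edge (18, 8)→(6, 8): d=(-12,0) inclusive
  edge (6, 8)→(18, 2): d=(12,-6) inclusive
  edge (18, 2)→(18, 8): d=(0,6) inclusive
    (8,1)@(17, 3): e=[60,6,6] → X
    (6,2)@(13, 5): e=[36,6,30] → X
    (7,2)@(15, 5): e=[36,18,18] → X
    (4,3)@(9, 7): e=[12,6,54] → X
    (5,3)@(11, 7): e=[12,18,42] → X
    (4,4)@(9, 9): e=[-12,30,54] → .
    (5,4)@(11, 9): e=[-12,42,42] → .
    (6,4)@(13, 9): e=[-12,54,30] → .
    (7,4)@(15, 9): e=[-12,66,18] → .
    (8,4)@(17, 9): e=[-12,78,6] → .
  covered (9 px):
    . . . . . . . . .
    . . . . . . . . X
    . . . . . . X X X
    . . . . X X X X X
    . . . . . . . . .
    . . . . . . . . .
    . . . . . . . . .
    . . . . . . . . .
    . . . . . . . . .
    . . . . . . . . .

Result: [54,6,12]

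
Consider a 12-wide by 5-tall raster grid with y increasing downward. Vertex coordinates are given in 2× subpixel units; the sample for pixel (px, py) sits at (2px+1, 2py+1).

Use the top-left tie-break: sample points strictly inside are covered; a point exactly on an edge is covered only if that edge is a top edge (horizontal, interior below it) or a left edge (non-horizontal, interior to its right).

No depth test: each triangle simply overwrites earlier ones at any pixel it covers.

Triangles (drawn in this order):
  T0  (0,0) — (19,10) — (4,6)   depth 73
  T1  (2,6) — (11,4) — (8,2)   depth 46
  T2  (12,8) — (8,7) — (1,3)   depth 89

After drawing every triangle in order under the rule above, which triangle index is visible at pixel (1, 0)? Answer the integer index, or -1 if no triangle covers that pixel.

T0:
  2·area = 74
  edge (0, 0)→(19, 10): d=(19,10) right/bottom  bias=-1
  edge (19, 10)→(4, 6): d=(-15,-4) top-left  bias=+0
  edge (4, 6)→(0, 0): d=(-4,-6) top-left  bias=+0
    (0,0)@(1, 1): e=[9,63,2] → #
    (1,0)@(3, 1): e=[-11,71,14] → ·
    (0,1)@(1, 3): e=[47,33,-6] → ·
    (1,1)@(3, 3): e=[27,41,6] → #
    (2,1)@(5, 3): e=[7,49,18] → #
    (3,1)@(7, 3): e=[-13,57,30] → ·
    (1,2)@(3, 5): e=[65,11,-2] → ·
    (2,2)@(5, 5): e=[45,19,10] → #
    (3,2)@(7, 5): e=[25,27,22] → #
    (4,2)@(9, 5): e=[5,35,34] → #
    (5,2)@(11, 5): e=[-15,43,46] → ·
    (2,3)@(5, 7): e=[83,-11,2] → ·
  covered (10 px):
    # · · · · · · · · · · ·
    · # # · · · · · · · · ·
    · · # # # · · · · · · ·
    · · · · # # # · · · · ·
    · · · · · · · · # · · ·
T1:
  2·area = 24  (B↔C swapped to make it positive)
  edge (2, 6)→(8, 2): d=(6,-4) top-left  bias=+0
  edge (8, 2)→(11, 4): d=(3,2) right/bottom  bias=-1
  edge (11, 4)→(2, 6): d=(-9,2) right/bottom  bias=-1
    (3,1)@(7, 3): e=[2,5,17] → #
    (4,1)@(9, 3): e=[10,1,13] → #
    (5,1)@(11, 3): e=[18,-3,9] → ·
    (2,2)@(5, 5): e=[6,15,3] → #
    (3,2)@(7, 5): e=[14,11,-1] → ·
    (4,2)@(9, 5): e=[22,7,-5] → ·
    (2,3)@(5, 7): e=[18,21,-15] → ·
  covered (3 px):
    · · · · · · · · · · · ·
    · · · # # · · · · · · ·
    · · # · · · · · · · · ·
    · · · · · · · · · · · ·
    · · · · · · · · · · · ·
T2:
  2·area = 9
  edge (12, 8)→(8, 7): d=(-4,-1) top-left  bias=+0
  edge (8, 7)→(1, 3): d=(-7,-4) top-left  bias=+0
  edge (1, 3)→(12, 8): d=(11,5) right/bottom  bias=-1
    (0,1)@(1, 3): e=[9,0,0] → ·  [on edge]
    (2,2)@(5, 5): e=[5,2,2] → #
    (3,2)@(7, 5): e=[7,10,-8] → ·
    (2,3)@(5, 7): e=[-3,-12,24] → ·
    (4,3)@(9, 7): e=[1,4,4] → #
    (5,3)@(11, 7): e=[3,12,-6] → ·
    (4,4)@(9, 9): e=[-7,-10,26] → ·
  covered (2 px):
    · · · · · · · · · · · ·
    · · · · · · · · · · · ·
    · · # · · · · · · · · ·
    · · · · # · · · · · · ·
    · · · · · · · · · · · ·

Z-buffer (winner per pixel, '.' = empty):
  0 . . . . . . . . . . .
  . 0 0 1 1 . . . . . . .
  . . 2 0 0 . . . . . . .
  . . . . 2 0 0 . . . . .
  . . . . . . . . 0 . . .

Final: -1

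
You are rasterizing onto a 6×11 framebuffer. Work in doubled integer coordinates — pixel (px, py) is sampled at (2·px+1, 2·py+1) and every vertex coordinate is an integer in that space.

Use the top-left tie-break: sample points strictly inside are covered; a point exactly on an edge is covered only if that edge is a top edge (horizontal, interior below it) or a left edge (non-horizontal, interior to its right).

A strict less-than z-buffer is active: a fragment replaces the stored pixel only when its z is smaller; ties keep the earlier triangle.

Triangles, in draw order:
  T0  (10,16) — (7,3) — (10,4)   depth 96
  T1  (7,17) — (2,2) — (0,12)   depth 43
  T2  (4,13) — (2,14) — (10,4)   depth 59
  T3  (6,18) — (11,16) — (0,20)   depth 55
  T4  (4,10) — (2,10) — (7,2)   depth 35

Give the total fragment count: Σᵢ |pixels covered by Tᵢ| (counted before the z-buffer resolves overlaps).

T0:
  2·area = 36
  edge (10, 16)→(7, 3): d=(-3,-13) top-left  bias=+0
  edge (7, 3)→(10, 4): d=(3,1) right/bottom  bias=-1
  edge (10, 4)→(10, 16): d=(0,12) right/bottom  bias=-1
    (0,0)@(1, 1): e=[-72,0,108] → ·  [on edge]
    (3,1)@(7, 3): e=[0,0,36] → ·  [on edge]
    (4,2)@(9, 5): e=[20,4,12] → #
    (5,2)@(11, 5): e=[46,2,-12] → ·
    (4,3)@(9, 7): e=[14,10,12] → #
    (5,3)@(11, 7): e=[40,8,-12] → ·
    (4,4)@(9, 9): e=[8,16,12] → #
    (5,4)@(11, 9): e=[34,14,-12] → ·
    (4,5)@(9, 11): e=[2,22,12] → #
    (5,5)@(11, 11): e=[28,20,-12] → ·
    (4,6)@(9, 13): e=[-4,28,12] → ·
  covered (4 px):
    · · · · · ·
    · · · · · ·
    · · · · # ·
    · · · · # ·
    · · · · # ·
    · · · · # ·
    · · · · · ·
    · · · · · ·
    · · · · · ·
    · · · · · ·
    · · · · · ·
T1:
  2·area = 80  (B↔C swapped to make it positive)
  edge (7, 17)→(0, 12): d=(-7,-5) top-left  bias=+0
  edge (0, 12)→(2, 2): d=(2,-10) top-left  bias=+0
  edge (2, 2)→(7, 17): d=(5,15) right/bottom  bias=-1
    (1,2)@(3, 5): e=[64,16,0] → ·  [on edge]
    (0,3)@(1, 7): e=[40,0,40] → #  [on edge]
    (1,3)@(3, 7): e=[50,20,10] → #
    (2,3)@(5, 7): e=[60,40,-20] → ·
    (0,4)@(1, 9): e=[26,4,50] → #
    (2,4)@(5, 9): e=[46,44,-10] → ·
    (0,5)@(1, 11): e=[12,8,60] → #
    (2,5)@(5, 11): e=[32,48,0] → ·  [on edge]
    (0,6)@(1, 13): e=[-2,12,70] → ·
    (1,6)@(3, 13): e=[8,32,40] → #
    (2,6)@(5, 13): e=[18,52,10] → #
    (3,6)@(7, 13): e=[28,72,-20] → ·
    (3,8)@(7, 17): e=[0,80,0] → ·  [on edge]
  covered (9 px):
    · · · · · ·
    · · · · · ·
    · · · · · ·
    # # · · · ·
    # # · · · ·
    # # · · · ·
    · # # · · ·
    · · # · · ·
    · · · · · ·
    · · · · · ·
    · · · · · ·
T2:
  2·area = 12
  edge (4, 13)→(2, 14): d=(-2,1) right/bottom  bias=-1
  edge (2, 14)→(10, 4): d=(8,-10) top-left  bias=+0
  edge (10, 4)→(4, 13): d=(-6,9) right/bottom  bias=-1
    (2,5)@(5, 11): e=[3,6,3] → #
    (3,5)@(7, 11): e=[1,26,-15] → ·
    (1,6)@(3, 13): e=[1,2,9] → #
    (2,6)@(5, 13): e=[-1,22,-9] → ·
    (1,7)@(3, 15): e=[-3,18,-3] → ·
  covered (2 px):
    · · · · · ·
    · · · · · ·
    · · · · · ·
    · · · · · ·
    · · · · · ·
    · · # · · ·
    · # · · · ·
    · · · · · ·
    · · · · · ·
    · · · · · ·
    · · · · · ·
T3:
  2·area = 2  (B↔C swapped to make it positive)
  edge (6, 18)→(0, 20): d=(-6,2) right/bottom  bias=-1
  edge (0, 20)→(11, 16): d=(11,-4) top-left  bias=+0
  edge (11, 16)→(6, 18): d=(-5,2) right/bottom  bias=-1
    (4,8)@(9, 17): e=[0,3,-1] → ·  [on edge]
    (1,9)@(3, 19): e=[0,1,1] → ·  [on edge]
  covered (0 px):
    · · · · · ·
    · · · · · ·
    · · · · · ·
    · · · · · ·
    · · · · · ·
    · · · · · ·
    · · · · · ·
    · · · · · ·
    · · · · · ·
    · · · · · ·
    · · · · · ·
T4:
  2·area = 16
  edge (4, 10)→(2, 10): d=(-2,0) right/bottom  bias=-1
  edge (2, 10)→(7, 2): d=(5,-8) top-left  bias=+0
  edge (7, 2)→(4, 10): d=(-3,8) right/bottom  bias=-1
    (2,3)@(5, 7): e=[6,9,1] → #
    (3,3)@(7, 7): e=[6,25,-15] → ·
    (1,4)@(3, 9): e=[2,3,11] → #
    (2,4)@(5, 9): e=[2,19,-5] → ·
    (1,5)@(3, 11): e=[-2,13,5] → ·
  covered (2 px):
    · · · · · ·
    · · · · · ·
    · · · · · ·
    · · # · · ·
    · # · · · ·
    · · · · · ·
    · · · · · ·
    · · · · · ·
    · · · · · ·
    · · · · · ·
    · · · · · ·

Result: 17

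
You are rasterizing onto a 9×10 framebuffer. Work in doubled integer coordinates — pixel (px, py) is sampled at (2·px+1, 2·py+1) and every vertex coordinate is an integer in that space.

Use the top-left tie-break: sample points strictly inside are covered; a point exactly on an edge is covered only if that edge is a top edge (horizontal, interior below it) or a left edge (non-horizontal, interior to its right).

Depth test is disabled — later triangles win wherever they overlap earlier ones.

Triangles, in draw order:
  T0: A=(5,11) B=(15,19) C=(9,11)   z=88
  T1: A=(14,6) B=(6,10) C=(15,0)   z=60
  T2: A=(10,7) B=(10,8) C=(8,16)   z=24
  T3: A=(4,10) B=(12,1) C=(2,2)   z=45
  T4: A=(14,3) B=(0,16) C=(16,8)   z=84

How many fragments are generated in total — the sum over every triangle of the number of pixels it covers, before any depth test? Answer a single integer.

T0:
  2·area = 32  (B↔C swapped to make it positive)
  edge (5, 11)→(9, 11): d=(4,0) top-left  bias=+0
  edge (9, 11)→(15, 19): d=(6,8) right/bottom  bias=-1
  edge (15, 19)→(5, 11): d=(-10,-8) top-left  bias=+0
    (1,1)@(3, 3): e=[-32,0,64] → .  [on edge]
    (0,5)@(1, 11): e=[0,64,-32] → .  [on edge]
    (1,5)@(3, 11): e=[0,48,-16] → .  [on edge]
    (2,5)@(5, 11): e=[0,32,0] → X  [on edge]
    (3,5)@(7, 11): e=[0,16,16] → X  [on edge]
    (4,5)@(9, 11): e=[0,0,32] → .  [on edge]
    (5,5)@(11, 11): e=[0,-16,48] → .  [on edge]
    (6,5)@(13, 11): e=[0,-32,64] → .  [on edge]
    (7,5)@(15, 11): e=[0,-48,80] → .  [on edge]
    (8,5)@(17, 11): e=[0,-64,96] → .  [on edge]
    (2,6)@(5, 13): e=[8,44,-20] → .
    (3,6)@(7, 13): e=[8,28,-4] → .
    (7,9)@(15, 19): e=[32,0,0] → .  [on edge]
  covered (5 px):
    . . . . . . . . .
    . . . . . . . . .
    . . . . . . . . .
    . . . . . . . . .
    . . . . . . . . .
    . . X X . . . . .
    . . . . X . . . .
    . . . . . X . . .
    . . . . . . X . .
    . . . . . . . . .
T1:
  2·area = 44
  edge (14, 6)→(6, 10): d=(-8,4) right/bottom  bias=-1
  edge (6, 10)→(15, 0): d=(9,-10) top-left  bias=+0
  edge (15, 0)→(14, 6): d=(-1,6) right/bottom  bias=-1
    (6,1)@(13, 3): e=[28,7,9] → X
    (7,1)@(15, 3): e=[20,27,-3] → .
    (5,2)@(11, 5): e=[20,5,19] → X
    (7,2)@(15, 5): e=[4,45,-5] → .
    (4,3)@(9, 7): e=[12,3,29] → X
    (6,3)@(13, 7): e=[-4,43,5] → .
    (3,4)@(7, 9): e=[4,1,39] → X
    (4,4)@(9, 9): e=[-4,21,27] → .
    (5,4)@(11, 9): e=[-12,41,15] → .
    (3,5)@(7, 11): e=[-12,19,37] → .
  covered (6 px):
    . . . . . . . . .
    . . . . . . X . .
    . . . . . X X . .
    . . . . X X . . .
    . . . X . . . . .
    . . . . . . . . .
    . . . . . . . . .
    . . . . . . . . .
    . . . . . . . . .
    . . . . . . . . .
T2:
  2·area = 2
  edge (10, 7)→(10, 8): d=(0,1) right/bottom  bias=-1
  edge (10, 8)→(8, 16): d=(-2,8) right/bottom  bias=-1
  edge (8, 16)→(10, 7): d=(2,-9) top-left  bias=+0
  covered (0 px):
    . . . . . . . . .
    . . . . . . . . .
    . . . . . . . . .
    . . . . . . . . .
    . . . . . . . . .
    . . . . . . . . .
    . . . . . . . . .
    . . . . . . . . .
    . . . . . . . . .
    . . . . . . . . .
T3:
  2·area = 82  (B↔C swapped to make it positive)
  edge (4, 10)→(2, 2): d=(-2,-8) top-left  bias=+0
  edge (2, 2)→(12, 1): d=(10,-1) top-left  bias=+0
  edge (12, 1)→(4, 10): d=(-8,9) right/bottom  bias=-1
    (1,1)@(3, 3): e=[6,11,65] → X
    (2,1)@(5, 3): e=[22,13,47] → X
    (3,1)@(7, 3): e=[38,15,29] → X
    (4,1)@(9, 3): e=[54,17,11] → X
    (5,1)@(11, 3): e=[70,19,-7] → .
    (1,2)@(3, 5): e=[2,31,49] → X
    (4,2)@(9, 5): e=[50,37,-5] → .
    (1,3)@(3, 7): e=[-2,51,33] → .
    (2,3)@(5, 7): e=[14,53,15] → X
    (3,3)@(7, 7): e=[30,55,-3] → .
    (2,4)@(5, 9): e=[10,73,-1] → .
  covered (8 px):
    . . . . . . . . .
    . X X X X . . . .
    . X X X . . . . .
    . . X . . . . . .
    . . . . . . . . .
    . . . . . . . . .
    . . . . . . . . .
    . . . . . . . . .
    . . . . . . . . .
    . . . . . . . . .
T4:
  2·area = 96  (B↔C swapped to make it positive)
  edge (14, 3)→(16, 8): d=(2,5) right/bottom  bias=-1
  edge (16, 8)→(0, 16): d=(-16,8) right/bottom  bias=-1
  edge (0, 16)→(14, 3): d=(14,-13) top-left  bias=+0
    (6,2)@(13, 5): e=[9,72,15] → X
    (7,2)@(15, 5): e=[-1,56,41] → .
    (5,3)@(11, 7): e=[23,56,17] → X
    (7,3)@(15, 7): e=[3,24,69] → X
    (8,3)@(17, 7): e=[-7,8,95] → .
    (4,4)@(9, 9): e=[37,40,19] → X
    (7,4)@(15, 9): e=[7,-8,97] → .
    (3,5)@(7, 11): e=[51,24,21] → X
    (5,5)@(11, 11): e=[31,-8,73] → .
    (6,5)@(13, 11): e=[21,-24,99] → .
    (2,6)@(5, 13): e=[65,8,23] → X
    (3,6)@(7, 13): e=[55,-8,49] → .
  covered (10 px):
    . . . . . . . . .
    . . . . . . . . .
    . . . . . . X . .
    . . . . . X X X .
    . . . . X X X . .
    . . . X X . . . .
    . . X . . . . . .
    . . . . . . . . .
    . . . . . . . . .
    . . . . . . . . .

Final: 29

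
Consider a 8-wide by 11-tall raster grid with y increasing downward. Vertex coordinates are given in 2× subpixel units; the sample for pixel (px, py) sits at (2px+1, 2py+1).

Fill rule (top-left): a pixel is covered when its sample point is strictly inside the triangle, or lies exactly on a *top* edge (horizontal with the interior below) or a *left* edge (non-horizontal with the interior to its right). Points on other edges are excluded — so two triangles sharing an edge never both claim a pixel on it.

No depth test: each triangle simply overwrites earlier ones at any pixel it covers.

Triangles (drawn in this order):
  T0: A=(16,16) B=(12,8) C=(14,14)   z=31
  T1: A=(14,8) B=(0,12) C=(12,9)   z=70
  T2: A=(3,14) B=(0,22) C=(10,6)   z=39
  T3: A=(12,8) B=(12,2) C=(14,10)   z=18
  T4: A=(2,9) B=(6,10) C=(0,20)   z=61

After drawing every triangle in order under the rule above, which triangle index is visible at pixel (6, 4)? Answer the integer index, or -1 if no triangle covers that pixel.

T0:
  2·area = 8  (B↔C swapped to make it positive)
  edge (16, 16)→(14, 14): d=(-2,-2) top-left  bias=+0
  edge (14, 14)→(12, 8): d=(-2,-6) top-left  bias=+0
  edge (12, 8)→(16, 16): d=(4,8) right/bottom  bias=-1
    (0,0)@(1, 1): e=[0,-52,60] → ·  [on edge]
    (1,1)@(3, 3): e=[0,-44,52] → ·  [on edge]
    (2,2)@(5, 5): e=[0,-36,44] → ·  [on edge]
    (5,2)@(11, 5): e=[12,0,-4] → ·  [on edge]
    (3,3)@(7, 7): e=[0,-28,36] → ·  [on edge]
    (4,4)@(9, 9): e=[0,-20,28] → ·  [on edge]
    (5,5)@(11, 11): e=[0,-12,20] → ·  [on edge]
    (6,5)@(13, 11): e=[4,0,4] → #  [on edge]
    (7,5)@(15, 11): e=[8,12,-12] → ·
    (6,6)@(13, 13): e=[0,-4,12] → ·  [on edge]
    (7,7)@(15, 15): e=[0,4,4] → #  [on edge]
    (7,8)@(15, 17): e=[-4,0,12] → ·  [on edge]
  covered (2 px):
    · · · · · · · ·
    · · · · · · · ·
    · · · · · · · ·
    · · · · · · · ·
    · · · · · · · ·
    · · · · · · # ·
    · · · · · · · ·
    · · · · · · · #
    · · · · · · · ·
    · · · · · · · ·
    · · · · · · · ·
T1:
  2·area = 6  (B↔C swapped to make it positive)
  edge (14, 8)→(12, 9): d=(-2,1) right/bottom  bias=-1
  edge (12, 9)→(0, 12): d=(-12,3) right/bottom  bias=-1
  edge (0, 12)→(14, 8): d=(14,-4) top-left  bias=+0
    (5,4)@(11, 9): e=[1,3,2] → #
    (6,4)@(13, 9): e=[-1,-3,10] → ·
    (5,5)@(11, 11): e=[-3,-21,30] → ·
  covered (1 px):
    · · · · · · · ·
    · · · · · · · ·
    · · · · · · · ·
    · · · · · · · ·
    · · · · · # · ·
    · · · · · · · ·
    · · · · · · · ·
    · · · · · · · ·
    · · · · · · · ·
    · · · · · · · ·
    · · · · · · · ·
T2:
  2·area = 32  (B↔C swapped to make it positive)
  edge (3, 14)→(10, 6): d=(7,-8) top-left  bias=+0
  edge (10, 6)→(0, 22): d=(-10,16) right/bottom  bias=-1
  edge (0, 22)→(3, 14): d=(3,-8) top-left  bias=+0
    (2,6)@(5, 13): e=[9,10,13] → #
    (3,6)@(7, 13): e=[25,-22,29] → ·
    (1,7)@(3, 15): e=[7,22,3] → #
    (2,7)@(5, 15): e=[23,-10,19] → ·
    (1,8)@(3, 17): e=[21,2,9] → #
    (2,8)@(5, 17): e=[37,-30,25] → ·
    (1,9)@(3, 19): e=[35,-18,15] → ·
  covered (3 px):
    · · · · · · · ·
    · · · · · · · ·
    · · · · · · · ·
    · · · · · · · ·
    · · · · · · · ·
    · · · · · · · ·
    · · # · · · · ·
    · # · · · · · ·
    · # · · · · · ·
    · · · · · · · ·
    · · · · · · · ·
T3:
  2·area = 12
  edge (12, 8)→(12, 2): d=(0,-6) top-left  bias=+0
  edge (12, 2)→(14, 10): d=(2,8) right/bottom  bias=-1
  edge (14, 10)→(12, 8): d=(-2,-2) top-left  bias=+0
    (2,0)@(5, 1): e=[-42,54,0] → ·  [on edge]
    (3,1)@(7, 3): e=[-30,42,0] → ·  [on edge]
    (4,2)@(9, 5): e=[-18,30,0] → ·  [on edge]
    (5,3)@(11, 7): e=[-6,18,0] → ·  [on edge]
    (6,3)@(13, 7): e=[6,2,4] → #
    (7,3)@(15, 7): e=[18,-14,8] → ·
    (6,4)@(13, 9): e=[6,6,0] → #  [on edge]
    (7,4)@(15, 9): e=[18,-10,4] → ·
    (6,5)@(13, 11): e=[6,10,-4] → ·
    (7,5)@(15, 11): e=[18,-6,0] → ·  [on edge]
  covered (2 px):
    · · · · · · · ·
    · · · · · · · ·
    · · · · · · · ·
    · · · · · · # ·
    · · · · · · # ·
    · · · · · · · ·
    · · · · · · · ·
    · · · · · · · ·
    · · · · · · · ·
    · · · · · · · ·
    · · · · · · · ·
T4:
  2·area = 46
  edge (2, 9)→(6, 10): d=(4,1) right/bottom  bias=-1
  edge (6, 10)→(0, 20): d=(-6,10) right/bottom  bias=-1
  edge (0, 20)→(2, 9): d=(2,-11) top-left  bias=+0
    (4,2)@(9, 5): e=[-23,0,69] → ·  [on edge]
    (1,5)@(3, 11): e=[7,24,15] → #
    (2,5)@(5, 11): e=[5,4,37] → #
    (3,5)@(7, 11): e=[3,-16,59] → ·
    (1,6)@(3, 13): e=[15,12,19] → #
    (2,6)@(5, 13): e=[13,-8,41] → ·
    (0,7)@(1, 15): e=[25,20,1] → #
    (1,7)@(3, 15): e=[23,0,23] → ·  [on edge]
    (0,8)@(1, 17): e=[33,8,5] → #
    (1,8)@(3, 17): e=[31,-12,27] → ·
    (0,9)@(1, 19): e=[41,-4,9] → ·
  covered (5 px):
    · · · · · · · ·
    · · · · · · · ·
    · · · · · · · ·
    · · · · · · · ·
    · · · · · · · ·
    · # # · · · · ·
    · # · · · · · ·
    # · · · · · · ·
    # · · · · · · ·
    · · · · · · · ·
    · · · · · · · ·

Z-buffer (winner per pixel, '.' = empty):
  . . . . . . . .
  . . . . . . . .
  . . . . . . . .
  . . . . . . 3 .
  . . . . . 1 3 .
  . 4 4 . . . 0 .
  . 4 2 . . . . .
  4 2 . . . . . 0
  4 2 . . . . . .
  . . . . . . . .
  . . . . . . . .

Result: 3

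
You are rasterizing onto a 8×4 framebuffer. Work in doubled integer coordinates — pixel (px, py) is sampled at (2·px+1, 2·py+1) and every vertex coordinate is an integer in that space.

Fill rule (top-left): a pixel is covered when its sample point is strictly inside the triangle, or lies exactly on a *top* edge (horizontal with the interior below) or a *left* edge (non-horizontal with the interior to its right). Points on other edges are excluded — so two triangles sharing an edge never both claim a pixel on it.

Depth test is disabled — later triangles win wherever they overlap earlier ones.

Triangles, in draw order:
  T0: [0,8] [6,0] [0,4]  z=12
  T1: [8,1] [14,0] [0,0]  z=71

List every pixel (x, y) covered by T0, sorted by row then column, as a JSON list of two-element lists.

T0:
  2·area = 24  (B↔C swapped to make it positive)
  edge (0, 8)→(0, 4): d=(0,-4) top-left  bias=+0
  edge (0, 4)→(6, 0): d=(6,-4) top-left  bias=+0
  edge (6, 0)→(0, 8): d=(-6,8) right/bottom  bias=-1
    (2,0)@(5, 1): e=[20,2,2] → #
    (3,0)@(7, 1): e=[28,10,-14] → ·
    (1,1)@(3, 3): e=[12,6,6] → #
    (2,1)@(5, 3): e=[20,14,-10] → ·
    (0,2)@(1, 5): e=[4,10,10] → #
    (1,2)@(3, 5): e=[12,18,-6] → ·
    (0,3)@(1, 7): e=[4,22,-2] → ·
  covered (3 px):
    · · # · · · · ·
    · # · · · · · ·
    # · · · · · · ·
    · · · · · · · ·
T1:
  2·area = 14  (B↔C swapped to make it positive)
  edge (8, 1)→(0, 0): d=(-8,-1) top-left  bias=+0
  edge (0, 0)→(14, 0): d=(14,0) top-left  bias=+0
  edge (14, 0)→(8, 1): d=(-6,1) right/bottom  bias=-1
  covered (0 px):
    · · · · · · · ·
    · · · · · · · ·
    · · · · · · · ·
    · · · · · · · ·

Final: [[2,0],[1,1],[0,2]]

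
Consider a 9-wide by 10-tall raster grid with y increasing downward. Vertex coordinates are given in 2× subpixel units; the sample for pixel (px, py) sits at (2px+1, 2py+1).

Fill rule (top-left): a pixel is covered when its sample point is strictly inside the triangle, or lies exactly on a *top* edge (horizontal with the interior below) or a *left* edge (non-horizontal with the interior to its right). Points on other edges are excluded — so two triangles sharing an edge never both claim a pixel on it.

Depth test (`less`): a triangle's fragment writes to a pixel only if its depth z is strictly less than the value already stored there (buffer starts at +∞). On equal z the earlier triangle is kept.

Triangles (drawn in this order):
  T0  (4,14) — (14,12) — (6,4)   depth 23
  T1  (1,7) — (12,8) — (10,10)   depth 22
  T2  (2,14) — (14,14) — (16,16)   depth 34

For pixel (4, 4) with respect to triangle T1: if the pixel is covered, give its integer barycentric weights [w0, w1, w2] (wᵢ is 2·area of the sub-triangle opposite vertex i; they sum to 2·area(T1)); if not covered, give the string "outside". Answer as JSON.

T0:
  2·area = 96  (B↔C swapped to make it positive)
  edge (4, 14)→(6, 4): d=(2,-10) top-left  bias=+0
  edge (6, 4)→(14, 12): d=(8,8) right/bottom  bias=-1
  edge (14, 12)→(4, 14): d=(-10,2) right/bottom  bias=-1
    (1,0)@(3, 1): e=[-36,0,132] → .  [on edge]
    (2,1)@(5, 3): e=[-12,0,108] → .  [on edge]
    (3,2)@(7, 5): e=[12,0,84] → .  [on edge]
    (3,3)@(7, 7): e=[16,16,64] → X
    (4,3)@(9, 7): e=[36,0,60] → .  [on edge]
    (2,4)@(5, 9): e=[0,48,48] → X  [on edge]
    (4,4)@(9, 9): e=[40,16,40] → X
    (5,4)@(11, 9): e=[60,0,36] → .  [on edge]
    (2,5)@(5, 11): e=[4,64,28] → X
    (5,5)@(11, 11): e=[64,16,16] → X
    (6,5)@(13, 11): e=[84,0,12] → .  [on edge]
    (2,6)@(5, 13): e=[8,80,8] → X
    (4,6)@(9, 13): e=[48,48,0] → .  [on edge]
    (7,6)@(15, 13): e=[108,0,-12] → .  [on edge]
    (8,7)@(17, 15): e=[132,0,-36] → .  [on edge]
    (1,9)@(3, 19): e=[0,144,-48] → .  [on edge]
  covered (10 px):
    . . . . . . . . .
    . . . . . . . . .
    . . . . . . . . .
    . . . X . . . . .
    . . X X X . . . .
    . . X X X X . . .
    . . X X . . . . .
    . . . . . . . . .
    . . . . . . . . .
    . . . . . . . . .
T1:
  2·area = 24
  edge (1, 7)→(12, 8): d=(11,1) right/bottom  bias=-1
  edge (12, 8)→(10, 10): d=(-2,2) right/bottom  bias=-1
  edge (10, 10)→(1, 7): d=(-9,-3) top-left  bias=+0
    (8,1)@(17, 3): e=[-60,0,84] → .  [on edge]
    (7,2)@(15, 5): e=[-36,0,60] → .  [on edge]
    (0,3)@(1, 7): e=[0,24,0] → .  [on edge]
    (6,3)@(13, 7): e=[-12,0,36] → .  [on edge]
    (3,4)@(7, 9): e=[16,8,0] → X  [on edge]
    (4,4)@(9, 9): e=[14,4,6] → X
    (5,4)@(11, 9): e=[12,0,12] → .  [on edge]
    (3,5)@(7, 11): e=[38,4,-18] → .
    (4,5)@(9, 11): e=[36,0,-12] → .  [on edge]
    (6,5)@(13, 11): e=[32,-8,0] → .  [on edge]
    (3,6)@(7, 13): e=[60,0,-36] → .  [on edge]
    (2,7)@(5, 15): e=[84,0,-60] → .  [on edge]
    (1,8)@(3, 17): e=[108,0,-84] → .  [on edge]
    (0,9)@(1, 19): e=[132,0,-108] → .  [on edge]
  covered (2 px):
    . . . . . . . . .
    . . . . . . . . .
    . . . . . . . . .
    . . . . . . . . .
    . . . X X . . . .
    . . . . . . . . .
    . . . . . . . . .
    . . . . . . . . .
    . . . . . . . . .
    . . . . . . . . .
T2:
  2·area = 24
  edge (2, 14)→(14, 14): d=(12,0) top-left  bias=+0
  edge (14, 14)→(16, 16): d=(2,2) right/bottom  bias=-1
  edge (16, 16)→(2, 14): d=(-14,-2) top-left  bias=+0
    (0,0)@(1, 1): e=[-156,0,180] → .  [on edge]
    (1,1)@(3, 3): e=[-132,0,156] → .  [on edge]
    (2,2)@(5, 5): e=[-108,0,132] → .  [on edge]
    (3,3)@(7, 7): e=[-84,0,108] → .  [on edge]
    (4,4)@(9, 9): e=[-60,0,84] → .  [on edge]
    (5,5)@(11, 11): e=[-36,0,60] → .  [on edge]
    (6,6)@(13, 13): e=[-12,0,36] → .  [on edge]
    (4,7)@(9, 15): e=[12,12,0] → X  [on edge]
    (5,7)@(11, 15): e=[12,8,4] → X
    (6,7)@(13, 15): e=[12,4,8] → X
    (7,7)@(15, 15): e=[12,0,12] → .  [on edge]
    (4,8)@(9, 17): e=[36,16,-28] → .
    (8,8)@(17, 17): e=[36,0,-12] → .  [on edge]
  covered (3 px):
    . . . . . . . . .
    . . . . . . . . .
    . . . . . . . . .
    . . . . . . . . .
    . . . . . . . . .
    . . . . . . . . .
    . . . . . . . . .
    . . . . X X X . .
    . . . . . . . . .
    . . . . . . . . .

Answer: [4,6,14]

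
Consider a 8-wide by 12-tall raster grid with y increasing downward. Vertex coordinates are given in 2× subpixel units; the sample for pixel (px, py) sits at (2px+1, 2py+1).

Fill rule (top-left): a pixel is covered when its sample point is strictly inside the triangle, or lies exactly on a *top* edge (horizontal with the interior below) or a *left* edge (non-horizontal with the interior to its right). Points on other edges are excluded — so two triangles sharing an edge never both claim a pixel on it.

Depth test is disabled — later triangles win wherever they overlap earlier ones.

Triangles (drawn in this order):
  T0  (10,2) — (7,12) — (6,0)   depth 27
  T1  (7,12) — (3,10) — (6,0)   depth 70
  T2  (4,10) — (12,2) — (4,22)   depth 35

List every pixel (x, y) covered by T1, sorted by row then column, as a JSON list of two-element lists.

T0:
  2·area = 46
  edge (10, 2)→(7, 12): d=(-3,10) right/bottom  bias=-1
  edge (7, 12)→(6, 0): d=(-1,-12) top-left  bias=+0
  edge (6, 0)→(10, 2): d=(4,2) right/bottom  bias=-1
    (3,0)@(7, 1): e=[33,11,2] → #
    (4,0)@(9, 1): e=[13,35,-2] → ·
    (3,1)@(7, 3): e=[27,9,10] → #
    (4,1)@(9, 3): e=[7,33,6] → #
    (5,1)@(11, 3): e=[-13,57,2] → ·
    (3,2)@(7, 5): e=[21,7,18] → #
    (5,2)@(11, 5): e=[-19,55,10] → ·
    (3,3)@(7, 7): e=[15,5,26] → #
    (4,3)@(9, 7): e=[-5,29,22] → ·
    (3,4)@(7, 9): e=[9,3,34] → #
    (4,4)@(9, 9): e=[-11,27,30] → ·
    (3,5)@(7, 11): e=[3,1,42] → #
  covered (8 px):
    · · · # · · · ·
    · · · # # · · ·
    · · · # # · · ·
    · · · # · · · ·
    · · · # · · · ·
    · · · # · · · ·
    · · · · · · · ·
    · · · · · · · ·
    · · · · · · · ·
    · · · · · · · ·
    · · · · · · · ·
    · · · · · · · ·
T1:
  2·area = 46
  edge (7, 12)→(3, 10): d=(-4,-2) top-left  bias=+0
  edge (3, 10)→(6, 0): d=(3,-10) top-left  bias=+0
  edge (6, 0)→(7, 12): d=(1,12) right/bottom  bias=-1
    (2,2)@(5, 5): e=[24,5,17] → #
    (3,2)@(7, 5): e=[28,25,-7] → ·
    (2,3)@(5, 7): e=[16,11,19] → #
    (3,3)@(7, 7): e=[20,31,-5] → ·
    (0,4)@(1, 9): e=[0,-23,69] → ·  [on edge]
    (2,4)@(5, 9): e=[8,17,21] → #
    (3,4)@(7, 9): e=[12,37,-3] → ·
    (2,5)@(5, 11): e=[0,23,23] → #  [on edge]
    (3,5)@(7, 11): e=[4,43,-1] → ·
    (2,6)@(5, 13): e=[-8,29,25] → ·
    (4,6)@(9, 13): e=[0,69,-23] → ·  [on edge]
    (6,7)@(13, 15): e=[0,115,-69] → ·  [on edge]
  covered (4 px):
    · · · · · · · ·
    · · · · · · · ·
    · · # · · · · ·
    · · # · · · · ·
    · · # · · · · ·
    · · # · · · · ·
    · · · · · · · ·
    · · · · · · · ·
    · · · · · · · ·
    · · · · · · · ·
    · · · · · · · ·
    · · · · · · · ·
T2:
  2·area = 96
  edge (4, 10)→(12, 2): d=(8,-8) top-left  bias=+0
  edge (12, 2)→(4, 22): d=(-8,20) right/bottom  bias=-1
  edge (4, 22)→(4, 10): d=(0,-12) top-left  bias=+0
    (6,0)@(13, 1): e=[0,-12,108] → ·  [on edge]
    (5,1)@(11, 3): e=[0,12,84] → #  [on edge]
    (6,1)@(13, 3): e=[16,-28,108] → ·
    (4,2)@(9, 5): e=[0,36,60] → #  [on edge]
    (5,2)@(11, 5): e=[16,-4,84] → ·
    (3,3)@(7, 7): e=[0,60,36] → #  [on edge]
    (5,3)@(11, 7): e=[32,-20,84] → ·
    (2,4)@(5, 9): e=[0,84,12] → #  [on edge]
    (5,4)@(11, 9): e=[48,-36,84] → ·
    (1,5)@(3, 11): e=[0,108,-12] → ·  [on edge]
    (2,5)@(5, 11): e=[16,68,12] → #
    (4,5)@(9, 11): e=[48,-12,60] → ·
    (0,6)@(1, 13): e=[0,132,-36] → ·  [on edge]
  covered (14 px):
    · · · · · · · ·
    · · · · · # · ·
    · · · · # · · ·
    · · · # # · · ·
    · · # # # · · ·
    · · # # · · · ·
    · · # # · · · ·
    · · # · · · · ·
    · · # · · · · ·
    · · # · · · · ·
    · · · · · · · ·
    · · · · · · · ·

Result: [[2,2],[2,3],[2,4],[2,5]]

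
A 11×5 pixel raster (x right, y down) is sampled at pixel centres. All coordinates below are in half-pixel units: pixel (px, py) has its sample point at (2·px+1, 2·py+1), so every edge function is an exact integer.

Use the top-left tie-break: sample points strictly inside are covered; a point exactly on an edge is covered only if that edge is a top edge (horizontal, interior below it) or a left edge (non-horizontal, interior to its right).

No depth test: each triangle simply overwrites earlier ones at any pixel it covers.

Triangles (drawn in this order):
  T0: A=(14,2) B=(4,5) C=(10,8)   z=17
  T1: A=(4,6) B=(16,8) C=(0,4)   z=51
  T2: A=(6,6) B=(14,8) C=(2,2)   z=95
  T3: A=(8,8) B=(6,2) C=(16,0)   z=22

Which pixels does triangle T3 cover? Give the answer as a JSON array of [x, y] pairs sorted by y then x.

T0:
  2·area = 48  (B↔C swapped to make it positive)
  edge (14, 2)→(10, 8): d=(-4,6) right/bottom  bias=-1
  edge (10, 8)→(4, 5): d=(-6,-3) top-left  bias=+0
  edge (4, 5)→(14, 2): d=(10,-3) top-left  bias=+0
    (5,1)@(11, 3): e=[14,33,1] → X
    (6,1)@(13, 3): e=[2,39,7] → X
    (7,1)@(15, 3): e=[-10,45,13] → .
    (2,2)@(5, 5): e=[42,3,3] → X
    (3,2)@(7, 5): e=[30,9,9] → X
    (4,2)@(9, 5): e=[18,15,15] → X
    (6,2)@(13, 5): e=[-6,27,27] → .
    (2,3)@(5, 7): e=[34,-9,23] → .
    (3,3)@(7, 7): e=[22,-3,29] → .
    (4,3)@(9, 7): e=[10,3,35] → X
    (5,3)@(11, 7): e=[-2,9,41] → .
    (4,4)@(9, 9): e=[2,-9,55] → .
  covered (7 px):
    . . . . . . . . . . .
    . . . . . X X . . . .
    . . X X X X . . . . .
    . . . . X . . . . . .
    . . . . . . . . . . .
T1:
  2·area = 16  (B↔C swapped to make it positive)
  edge (4, 6)→(0, 4): d=(-4,-2) top-left  bias=+0
  edge (0, 4)→(16, 8): d=(16,4) right/bottom  bias=-1
  edge (16, 8)→(4, 6): d=(-12,-2) top-left  bias=+0
    (1,2)@(3, 5): e=[2,4,10] → X
    (2,2)@(5, 5): e=[6,-4,14] → .
    (1,3)@(3, 7): e=[-6,36,-14] → .
    (5,3)@(11, 7): e=[10,4,2] → X
    (6,3)@(13, 7): e=[14,-4,6] → .
    (5,4)@(11, 9): e=[2,36,-22] → .
  covered (2 px):
    . . . . . . . . . . .
    . . . . . . . . . . .
    . X . . . . . . . . .
    . . . . . X . . . . .
    . . . . . . . . . . .
T2:
  2·area = 24  (B↔C swapped to make it positive)
  edge (6, 6)→(2, 2): d=(-4,-4) top-left  bias=+0
  edge (2, 2)→(14, 8): d=(12,6) right/bottom  bias=-1
  edge (14, 8)→(6, 6): d=(-8,-2) top-left  bias=+0
    (0,0)@(1, 1): e=[0,-6,30] → .  [on edge]
    (1,1)@(3, 3): e=[0,6,18] → X  [on edge]
    (2,1)@(5, 3): e=[8,-6,22] → .
    (1,2)@(3, 5): e=[-8,30,2] → .
    (2,2)@(5, 5): e=[0,18,6] → X  [on edge]
    (3,2)@(7, 5): e=[8,6,10] → X
    (4,2)@(9, 5): e=[16,-6,14] → .
    (2,3)@(5, 7): e=[-8,42,-10] → .
    (3,3)@(7, 7): e=[0,30,-6] → .  [on edge]
    (5,3)@(11, 7): e=[16,6,2] → X
    (6,3)@(13, 7): e=[24,-6,6] → .
    (4,4)@(9, 9): e=[0,42,-18] → .  [on edge]
  covered (4 px):
    . . . . . . . . . . .
    . X . . . . . . . . .
    . . X X . . . . . . .
    . . . . . X . . . . .
    . . . . . . . . . . .
T3:
  2·area = 64
  edge (8, 8)→(6, 2): d=(-2,-6) top-left  bias=+0
  edge (6, 2)→(16, 0): d=(10,-2) top-left  bias=+0
  edge (16, 0)→(8, 8): d=(-8,8) right/bottom  bias=-1
    (5,0)@(11, 1): e=[32,0,32] → X  [on edge]
    (6,0)@(13, 1): e=[44,4,16] → X
    (7,0)@(15, 1): e=[56,8,0] → .  [on edge]
    (0,1)@(1, 3): e=[-32,0,96] → .  [on edge]
    (3,1)@(7, 3): e=[4,12,48] → X
    (4,1)@(9, 3): e=[16,16,32] → X
    (6,1)@(13, 3): e=[40,24,0] → .  [on edge]
    (3,2)@(7, 5): e=[0,32,32] → X  [on edge]
    (5,2)@(11, 5): e=[24,40,0] → .  [on edge]
    (3,3)@(7, 7): e=[-4,52,16] → .
    (4,3)@(9, 7): e=[8,56,0] → .  [on edge]
    (3,4)@(7, 9): e=[-8,72,0] → .  [on edge]
  covered (7 px):
    . . . . . X X . . . .
    . . . X X X . . . . .
    . . . X X . . . . . .
    . . . . . . . . . . .
    . . . . . . . . . . .

Answer: [[5,0],[6,0],[3,1],[4,1],[5,1],[3,2],[4,2]]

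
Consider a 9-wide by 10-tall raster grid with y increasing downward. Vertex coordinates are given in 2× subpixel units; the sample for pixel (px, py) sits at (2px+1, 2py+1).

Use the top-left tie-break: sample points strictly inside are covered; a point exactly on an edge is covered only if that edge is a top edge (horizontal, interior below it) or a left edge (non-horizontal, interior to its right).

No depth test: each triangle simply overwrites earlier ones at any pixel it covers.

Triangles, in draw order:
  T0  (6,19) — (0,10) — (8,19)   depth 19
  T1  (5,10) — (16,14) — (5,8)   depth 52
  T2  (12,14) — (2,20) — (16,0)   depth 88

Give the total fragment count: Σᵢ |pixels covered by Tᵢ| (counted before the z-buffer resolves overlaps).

T0:
  2·area = 18
  edge (6, 19)→(0, 10): d=(-6,-9) top-left  bias=+0
  edge (0, 10)→(8, 19): d=(8,9) right/bottom  bias=-1
  edge (8, 19)→(6, 19): d=(-2,0) right/bottom  bias=-1
    (2,8)@(5, 17): e=[3,11,4] → X
    (3,8)@(7, 17): e=[21,-7,4] → .
    (0,9)@(1, 19): e=[-45,63,0] → .  [on edge]
    (1,9)@(3, 19): e=[-27,45,0] → .  [on edge]
    (2,9)@(5, 19): e=[-9,27,0] → .  [on edge]
    (3,9)@(7, 19): e=[9,9,0] → .  [on edge]
    (4,9)@(9, 19): e=[27,-9,0] → .  [on edge]
    (5,9)@(11, 19): e=[45,-27,0] → .  [on edge]
    (6,9)@(13, 19): e=[63,-45,0] → .  [on edge]
    (7,9)@(15, 19): e=[81,-63,0] → .  [on edge]
    (8,9)@(17, 19): e=[99,-81,0] → .  [on edge]
  covered (1 px):
    . . . . . . . . .
    . . . . . . . . .
    . . . . . . . . .
    . . . . . . . . .
    . . . . . . . . .
    . . . . . . . . .
    . . . . . . . . .
    . . . . . . . . .
    . . X . . . . . .
    . . . . . . . . .
T1:
  2·area = 22  (B↔C swapped to make it positive)
  edge (5, 10)→(5, 8): d=(0,-2) top-left  bias=+0
  edge (5, 8)→(16, 14): d=(11,6) right/bottom  bias=-1
  edge (16, 14)→(5, 10): d=(-11,-4) top-left  bias=+0
    (2,0)@(5, 1): e=[0,-77,99] → .  [on edge]
    (2,1)@(5, 3): e=[0,-55,77] → .  [on edge]
    (2,2)@(5, 5): e=[0,-33,55] → .  [on edge]
    (2,3)@(5, 7): e=[0,-11,33] → .  [on edge]
    (2,4)@(5, 9): e=[0,11,11] → X  [on edge]
    (3,4)@(7, 9): e=[4,-1,19] → .
    (2,5)@(5, 11): e=[0,33,-11] → .  [on edge]
    (4,5)@(9, 11): e=[8,9,5] → X
    (5,5)@(11, 11): e=[12,-3,13] → .
    (2,6)@(5, 13): e=[0,55,-33] → .  [on edge]
    (4,6)@(9, 13): e=[8,31,-17] → .
    (2,7)@(5, 15): e=[0,77,-55] → .  [on edge]
    (2,8)@(5, 17): e=[0,99,-77] → .  [on edge]
    (2,9)@(5, 19): e=[0,121,-99] → .  [on edge]
  covered (2 px):
    . . . . . . . . .
    . . . . . . . . .
    . . . . . . . . .
    . . . . . . . . .
    . . X . . . . . .
    . . . . X . . . .
    . . . . . . . . .
    . . . . . . . . .
    . . . . . . . . .
    . . . . . . . . .
T2:
  2·area = 116
  edge (12, 14)→(2, 20): d=(-10,6) right/bottom  bias=-1
  edge (2, 20)→(16, 0): d=(14,-20) top-left  bias=+0
  edge (16, 0)→(12, 14): d=(-4,14) right/bottom  bias=-1
    (7,1)@(15, 3): e=[92,22,2] → X
    (8,1)@(17, 3): e=[80,62,-26] → .
    (6,2)@(13, 5): e=[84,10,22] → X
    (7,2)@(15, 5): e=[72,50,-6] → .
    (6,3)@(13, 7): e=[64,38,14] → X
    (7,3)@(15, 7): e=[52,78,-14] → .
    (5,4)@(11, 9): e=[56,26,34] → X
    (7,4)@(15, 9): e=[32,106,-22] → .
    (4,5)@(9, 11): e=[48,14,54] → X
    (6,5)@(13, 11): e=[24,94,-2] → .
    (8,5)@(17, 11): e=[0,174,-58] → .  [on edge]
    (3,6)@(7, 13): e=[40,2,74] → X
    (3,8)@(7, 17): e=[0,58,58] → .  [on edge]
  covered (14 px):
    . . . . . . . . .
    . . . . . . . X .
    . . . . . . X . .
    . . . . . . X . .
    . . . . . X X . .
    . . . . X X . . .
    . . . X X X . . .
    . . . X X . . . .
    . . X . . . . . .
    . X . . . . . . .

Answer: 17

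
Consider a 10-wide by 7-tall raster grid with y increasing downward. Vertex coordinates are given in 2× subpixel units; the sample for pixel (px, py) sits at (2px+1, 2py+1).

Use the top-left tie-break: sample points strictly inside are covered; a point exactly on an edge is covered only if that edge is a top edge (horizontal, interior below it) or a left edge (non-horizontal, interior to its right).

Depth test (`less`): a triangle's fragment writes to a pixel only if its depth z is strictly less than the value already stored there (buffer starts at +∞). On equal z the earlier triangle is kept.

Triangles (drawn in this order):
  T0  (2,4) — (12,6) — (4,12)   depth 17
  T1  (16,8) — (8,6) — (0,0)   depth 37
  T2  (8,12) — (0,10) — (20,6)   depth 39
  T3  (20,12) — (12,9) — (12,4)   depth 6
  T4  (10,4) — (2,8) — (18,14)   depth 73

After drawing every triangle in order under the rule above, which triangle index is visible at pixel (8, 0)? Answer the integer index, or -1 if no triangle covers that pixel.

T0:
  2·area = 76
  edge (2, 4)→(12, 6): d=(10,2) right/bottom  bias=-1
  edge (12, 6)→(4, 12): d=(-8,6) right/bottom  bias=-1
  edge (4, 12)→(2, 4): d=(-2,-8) top-left  bias=+0
    (1,2)@(3, 5): e=[8,62,6] → X
    (2,2)@(5, 5): e=[4,50,22] → X
    (3,2)@(7, 5): e=[0,38,38] → .  [on edge]
    (1,3)@(3, 7): e=[28,46,2] → X
    (3,3)@(7, 7): e=[20,22,34] → X
    (4,3)@(9, 7): e=[16,10,50] → X
    (5,3)@(11, 7): e=[12,-2,66] → .
    (8,3)@(17, 7): e=[0,-38,114] → .  [on edge]
    (1,4)@(3, 9): e=[48,30,-2] → .
    (2,4)@(5, 9): e=[44,18,14] → X
    (4,4)@(9, 9): e=[36,-6,46] → .
    (2,5)@(5, 11): e=[64,2,10] → X
  covered (9 px):
    . . . . . . . . . .
    . . . . . . . . . .
    . X X . . . . . . .
    . X X X X . . . . .
    . . X X . . . . . .
    . . X . . . . . . .
    . . . . . . . . . .
T1:
  2·area = 32
  edge (16, 8)→(8, 6): d=(-8,-2) top-left  bias=+0
  edge (8, 6)→(0, 0): d=(-8,-6) top-left  bias=+0
  edge (0, 0)→(16, 8): d=(16,8) right/bottom  bias=-1
    (2,1)@(5, 3): e=[18,6,8] → X
    (3,1)@(7, 3): e=[22,18,-8] → .
    (2,2)@(5, 5): e=[2,-10,40] → .
    (3,2)@(7, 5): e=[6,2,24] → X
    (4,2)@(9, 5): e=[10,14,8] → X
    (5,2)@(11, 5): e=[14,26,-8] → .
    (3,3)@(7, 7): e=[-10,-14,56] → .
    (4,3)@(9, 7): e=[-6,-2,40] → .
    (6,3)@(13, 7): e=[2,22,8] → X
    (7,3)@(15, 7): e=[6,34,-8] → .
    (6,4)@(13, 9): e=[-14,6,40] → .
  covered (4 px):
    . . . . . . . . . .
    . . X . . . . . . .
    . . . X X . . . . .
    . . . . . . X . . .
    . . . . . . . . . .
    . . . . . . . . . .
    . . . . . . . . . .
T2:
  2·area = 72
  edge (8, 12)→(0, 10): d=(-8,-2) top-left  bias=+0
  edge (0, 10)→(20, 6): d=(20,-4) top-left  bias=+0
  edge (20, 6)→(8, 12): d=(-12,6) right/bottom  bias=-1
    (7,3)@(15, 7): e=[54,0,18] → X  [on edge]
    (8,3)@(17, 7): e=[58,8,6] → X
    (9,3)@(19, 7): e=[62,16,-6] → .
    (2,4)@(5, 9): e=[18,0,54] → X  [on edge]
    (3,4)@(7, 9): e=[22,8,42] → X
    (4,4)@(9, 9): e=[26,16,30] → X
    (5,4)@(11, 9): e=[30,24,18] → X
    (6,4)@(13, 9): e=[34,32,6] → X
    (7,4)@(15, 9): e=[38,40,-6] → .
    (8,4)@(17, 9): e=[42,48,-18] → .
    (2,5)@(5, 11): e=[2,40,30] → X
    (5,5)@(11, 11): e=[14,64,-6] → .
  covered (10 px):
    . . . . . . . . . .
    . . . . . . . . . .
    . . . . . . . . . .
    . . . . . . . X X .
    . . X X X X X . . .
    . . X X X . . . . .
    . . . . . . . . . .
T3:
  2·area = 40
  edge (20, 12)→(12, 9): d=(-8,-3) top-left  bias=+0
  edge (12, 9)→(12, 4): d=(0,-5) top-left  bias=+0
  edge (12, 4)→(20, 12): d=(8,8) right/bottom  bias=-1
    (4,0)@(9, 1): e=[55,-15,0] → .  [on edge]
    (5,1)@(11, 3): e=[45,-5,0] → .  [on edge]
    (6,2)@(13, 5): e=[35,5,0] → .  [on edge]
    (6,3)@(13, 7): e=[19,5,16] → X
    (7,3)@(15, 7): e=[25,15,0] → .  [on edge]
    (6,4)@(13, 9): e=[3,5,32] → X
    (7,4)@(15, 9): e=[9,15,16] → X
    (8,4)@(17, 9): e=[15,25,0] → .  [on edge]
    (6,5)@(13, 11): e=[-13,5,48] → .
    (7,5)@(15, 11): e=[-7,15,32] → .
    (9,5)@(19, 11): e=[5,35,0] → .  [on edge]
  covered (3 px):
    . . . . . . . . . .
    . . . . . . . . . .
    . . . . . . . . . .
    . . . . . . X . . .
    . . . . . . X X . .
    . . . . . . . . . .
    . . . . . . . . . .
T4:
  2·area = 112  (B↔C swapped to make it positive)
  edge (10, 4)→(18, 14): d=(8,10) right/bottom  bias=-1
  edge (18, 14)→(2, 8): d=(-16,-6) top-left  bias=+0
  edge (2, 8)→(10, 4): d=(8,-4) top-left  bias=+0
    (4,2)@(9, 5): e=[18,90,4] → X
    (5,2)@(11, 5): e=[-2,102,12] → .
    (2,3)@(5, 7): e=[74,34,4] → X
    (3,3)@(7, 7): e=[54,46,12] → X
    (5,3)@(11, 7): e=[14,70,28] → X
    (6,3)@(13, 7): e=[-6,82,36] → .
    (2,4)@(5, 9): e=[90,2,20] → X
    (6,4)@(13, 9): e=[10,50,52] → X
    (7,4)@(15, 9): e=[-10,62,60] → .
    (2,5)@(5, 11): e=[106,-30,36] → .
    (3,5)@(7, 11): e=[86,-18,44] → .
    (4,5)@(9, 11): e=[66,-6,52] → .
  covered (14 px):
    . . . . . . . . . .
    . . . . . . . . . .
    . . . . X . . . . .
    . . X X X X . . . .
    . . X X X X X . . .
    . . . . . X X X . .
    . . . . . . . . X .

Z-buffer (winner per pixel, '.' = empty):
  . . . . . . . . . .
  . . 1 . . . . . . .
  . 0 0 1 1 . . . . .
  . 0 0 0 0 4 3 2 2 .
  . . 0 0 2 2 3 3 . .
  . . 0 2 2 4 4 4 . .
  . . . . . . . . 4 .

Final: -1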